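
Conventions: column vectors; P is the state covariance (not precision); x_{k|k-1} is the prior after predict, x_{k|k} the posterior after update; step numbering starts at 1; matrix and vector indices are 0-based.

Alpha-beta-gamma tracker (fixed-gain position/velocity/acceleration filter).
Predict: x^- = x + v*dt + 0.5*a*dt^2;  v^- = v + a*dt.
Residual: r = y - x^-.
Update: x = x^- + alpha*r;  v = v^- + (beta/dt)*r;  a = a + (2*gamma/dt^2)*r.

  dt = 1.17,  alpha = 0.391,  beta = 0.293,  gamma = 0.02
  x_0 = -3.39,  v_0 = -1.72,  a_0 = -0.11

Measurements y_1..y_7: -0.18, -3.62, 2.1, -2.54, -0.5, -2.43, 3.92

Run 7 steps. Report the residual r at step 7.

resid = 3.8322

step 1: x_pred=-5.4777  r=5.2977  x^+=-3.4063  v^+=-0.5220  a^+=0.0448
step 2: x_pred=-3.9864  r=0.3664  x^+=-3.8431  v^+=-0.3778  a^+=0.0555
step 3: x_pred=-4.2472  r=6.3472  x^+=-1.7655  v^+=1.2766  a^+=0.2410
step 4: x_pred=-0.1069  r=-2.4331  x^+=-1.0582  v^+=0.9492  a^+=0.1699
step 5: x_pred=0.1687  r=-0.6687  x^+=-0.0928  v^+=0.9805  a^+=0.1503
step 6: x_pred=1.1574  r=-3.5874  x^+=-0.2453  v^+=0.2581  a^+=0.0455
step 7: x_pred=0.0878  r=3.8322  x^+=1.5862  v^+=1.2710  a^+=0.1575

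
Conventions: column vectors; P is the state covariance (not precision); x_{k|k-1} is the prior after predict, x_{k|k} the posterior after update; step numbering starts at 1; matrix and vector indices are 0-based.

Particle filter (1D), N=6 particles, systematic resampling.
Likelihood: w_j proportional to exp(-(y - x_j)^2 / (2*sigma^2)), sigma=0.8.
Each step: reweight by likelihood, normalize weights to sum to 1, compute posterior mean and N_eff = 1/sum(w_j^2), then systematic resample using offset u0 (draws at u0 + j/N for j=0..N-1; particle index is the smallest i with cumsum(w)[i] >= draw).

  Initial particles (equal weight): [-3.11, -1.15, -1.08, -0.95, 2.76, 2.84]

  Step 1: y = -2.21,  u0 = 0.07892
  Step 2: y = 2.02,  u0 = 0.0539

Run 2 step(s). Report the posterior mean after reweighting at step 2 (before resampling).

step 1: w=[0.3309, 0.2590, 0.2298, 0.1803, 0.0000, 0.0000]  mean=-1.7465  Neff=3.8182  idx=[0, 0, 1, 1, 2, 3]
step 2: w=[0.0000, 0.0000, 0.1661, 0.1661, 0.2341, 0.4336]  mean=-1.0469  Neff=3.3553  idx=[2, 3, 4, 4, 5, 5]

post_mean = -1.0469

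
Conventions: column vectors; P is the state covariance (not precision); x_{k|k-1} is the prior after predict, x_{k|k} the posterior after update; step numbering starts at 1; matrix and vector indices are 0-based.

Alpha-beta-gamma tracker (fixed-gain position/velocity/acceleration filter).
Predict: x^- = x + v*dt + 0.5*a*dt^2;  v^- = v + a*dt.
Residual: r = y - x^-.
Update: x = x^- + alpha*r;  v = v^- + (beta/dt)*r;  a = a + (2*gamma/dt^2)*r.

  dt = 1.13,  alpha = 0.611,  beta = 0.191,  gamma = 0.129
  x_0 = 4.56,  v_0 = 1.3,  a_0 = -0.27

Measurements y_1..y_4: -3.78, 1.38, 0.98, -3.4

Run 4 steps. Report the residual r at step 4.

step 1: x_pred=5.8566  r=-9.6366  x^+=-0.0314  v^+=-0.6339  a^+=-2.2171
step 2: x_pred=-2.1632  r=3.5432  x^+=0.0017  v^+=-2.5404  a^+=-1.5012
step 3: x_pred=-3.8274  r=4.8074  x^+=-0.8901  v^+=-3.4241  a^+=-0.5298
step 4: x_pred=-5.0976  r=1.6976  x^+=-4.0604  v^+=-3.7359  a^+=-0.1868

resid = 1.6976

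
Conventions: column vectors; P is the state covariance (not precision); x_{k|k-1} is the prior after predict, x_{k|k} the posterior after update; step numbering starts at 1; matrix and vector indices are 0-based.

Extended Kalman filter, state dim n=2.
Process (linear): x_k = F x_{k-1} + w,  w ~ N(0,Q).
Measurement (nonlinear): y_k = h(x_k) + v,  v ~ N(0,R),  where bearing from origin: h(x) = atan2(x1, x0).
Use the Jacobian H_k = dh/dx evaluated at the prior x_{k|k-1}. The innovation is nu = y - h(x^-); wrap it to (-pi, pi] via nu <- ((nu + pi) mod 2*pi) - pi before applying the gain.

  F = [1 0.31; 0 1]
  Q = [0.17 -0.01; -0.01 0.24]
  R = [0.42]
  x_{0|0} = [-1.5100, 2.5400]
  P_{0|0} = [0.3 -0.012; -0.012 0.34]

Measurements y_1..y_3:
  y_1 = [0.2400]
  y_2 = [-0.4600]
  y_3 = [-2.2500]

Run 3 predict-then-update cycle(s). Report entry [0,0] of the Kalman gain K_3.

K[0,0] = -0.2653

step 1: x^-=[-0.7226, 2.5400]  P^-=[0.4952 0.0834; 0.0834 0.5800]  H_jac=[-0.3642 -0.1036]  S=[0.4982]  K=[-0.3794; -0.1816]  nu=[-1.6080]  x^+=[-0.1126, 2.8320]  P^+=[0.4235 0.0491; 0.0491 0.5636]
step 2: x^-=[0.7654, 2.8320]  P^-=[0.6781 0.2138; 0.2138 0.8036]  H_jac=[-0.3291 0.0889]  S=[0.4873]  K=[-0.4189; 0.0023]  nu=[-1.7668]  x^+=[1.5055, 2.8280]  P^+=[0.5926 0.2142; 0.2142 0.8036]
step 3: x^-=[2.3822, 2.8280]  P^-=[0.9726 0.4534; 0.4534 1.0436]  H_jac=[-0.2068 0.1742]  S=[0.4606]  K=[-0.2653; 0.1912]  nu=[-3.1207]  x^+=[3.2101, 2.2314]  P^+=[0.9402 0.4767; 0.4767 1.0267]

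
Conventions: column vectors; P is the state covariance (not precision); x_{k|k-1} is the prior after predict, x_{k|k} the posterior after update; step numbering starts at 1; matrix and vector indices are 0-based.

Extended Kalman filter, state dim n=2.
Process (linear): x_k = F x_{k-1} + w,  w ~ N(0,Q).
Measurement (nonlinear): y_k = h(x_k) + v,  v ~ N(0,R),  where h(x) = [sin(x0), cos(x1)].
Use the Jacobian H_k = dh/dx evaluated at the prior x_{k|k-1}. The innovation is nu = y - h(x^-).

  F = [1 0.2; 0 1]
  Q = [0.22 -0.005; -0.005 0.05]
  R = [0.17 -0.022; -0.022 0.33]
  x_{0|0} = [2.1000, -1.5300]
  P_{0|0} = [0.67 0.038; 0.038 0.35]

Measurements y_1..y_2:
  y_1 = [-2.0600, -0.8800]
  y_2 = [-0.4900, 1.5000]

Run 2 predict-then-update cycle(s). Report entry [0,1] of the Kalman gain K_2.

step 1: x^-=[1.7940, -1.5300]  P^-=[0.9192 0.1030; 0.1030 0.4000]  H_jac=[-0.2214 0.0000; 0.0000 0.9992]  S=[0.2150 -0.0448; -0.0448 0.7293]  K=[-0.9287 0.0841; 0.0082 0.5485]  nu=[-3.0352, -0.9208]  x^+=[4.5353, -2.0599]  P^+=[0.7216 0.0482; 0.0482 0.1810]
step 2: x^-=[4.1233, -2.0599]  P^-=[0.9681 0.0794; 0.0794 0.2310]  H_jac=[-0.5556 0.0000; 0.0000 0.8827]  S=[0.4688 -0.0609; -0.0609 0.5100]  K=[-1.1472 0.0004; -0.0428 0.3947]  nu=[0.3415, 1.9698]  x^+=[3.7323, -1.2971]  P^+=[0.3511 0.0287; 0.0287 0.1486]

K[0,1] = 0.0004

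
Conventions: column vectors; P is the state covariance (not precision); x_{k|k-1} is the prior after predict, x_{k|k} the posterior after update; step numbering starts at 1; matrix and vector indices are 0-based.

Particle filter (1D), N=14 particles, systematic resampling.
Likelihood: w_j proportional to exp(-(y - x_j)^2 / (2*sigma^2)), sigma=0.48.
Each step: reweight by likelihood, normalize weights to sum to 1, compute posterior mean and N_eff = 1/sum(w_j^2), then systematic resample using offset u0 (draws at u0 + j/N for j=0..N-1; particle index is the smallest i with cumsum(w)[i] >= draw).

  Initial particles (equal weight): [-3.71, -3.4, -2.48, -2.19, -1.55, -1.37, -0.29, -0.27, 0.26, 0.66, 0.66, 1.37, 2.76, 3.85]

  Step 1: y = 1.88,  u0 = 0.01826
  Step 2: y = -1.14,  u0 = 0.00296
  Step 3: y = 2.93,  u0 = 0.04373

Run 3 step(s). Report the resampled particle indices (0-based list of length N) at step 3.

resampled_idx = [0, 1, 2, 3, 4, 5, 6, 7, 8, 9, 10, 11, 12, 13]

step 1: w=[0.0000, 0.0000, 0.0000, 0.0000, 0.0000, 0.0000, 0.0000, 0.0001, 0.0040, 0.0472, 0.0472, 0.6788, 0.2224, 0.0003]  mean=1.6081  Neff=1.9427  idx=[9, 10, 11, 11, 11, 11, 11, 11, 11, 11, 11, 12, 12, 12]
step 2: w=[0.4971, 0.4971, 0.0006, 0.0006, 0.0006, 0.0006, 0.0006, 0.0006, 0.0006, 0.0006, 0.0006, 0.0000, 0.0000, 0.0000]  mean=0.6641  Neff=2.0236  idx=[0, 0, 0, 0, 0, 0, 0, 1, 1, 1, 1, 1, 1, 1]
step 3: w=[0.0714, 0.0714, 0.0714, 0.0714, 0.0714, 0.0714, 0.0714, 0.0714, 0.0714, 0.0714, 0.0714, 0.0714, 0.0714, 0.0714]  mean=0.6600  Neff=14.0000  idx=[0, 1, 2, 3, 4, 5, 6, 7, 8, 9, 10, 11, 12, 13]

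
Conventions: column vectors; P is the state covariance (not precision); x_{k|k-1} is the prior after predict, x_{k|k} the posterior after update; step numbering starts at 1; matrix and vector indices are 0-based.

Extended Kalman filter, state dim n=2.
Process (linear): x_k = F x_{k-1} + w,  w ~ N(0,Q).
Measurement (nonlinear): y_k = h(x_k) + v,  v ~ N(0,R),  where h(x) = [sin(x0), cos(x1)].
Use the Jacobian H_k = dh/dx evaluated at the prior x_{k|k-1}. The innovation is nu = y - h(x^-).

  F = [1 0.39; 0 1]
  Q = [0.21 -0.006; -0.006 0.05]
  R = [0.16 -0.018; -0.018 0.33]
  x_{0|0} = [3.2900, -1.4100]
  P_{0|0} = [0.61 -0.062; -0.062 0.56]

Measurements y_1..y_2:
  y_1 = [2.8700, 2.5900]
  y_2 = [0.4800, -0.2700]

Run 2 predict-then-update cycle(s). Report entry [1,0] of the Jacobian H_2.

H_jac[1,0] = 0.0000

step 1: x^-=[2.7401, -1.4100]  P^-=[0.8568 0.1504; 0.1504 0.6100]  H_jac=[-0.9205 0.0000; 0.0000 0.9871]  S=[0.8860 -0.1547; -0.1547 0.9244]  K=[-0.8881 0.0120; -0.0438 0.6441]  nu=[2.4792, 2.4299]  x^+=[0.5675, 0.0464]  P^+=[0.1546 0.0202; 0.0202 0.2161]
step 2: x^-=[0.5856, 0.0464]  P^-=[0.4132 0.0985; 0.0985 0.2661]  H_jac=[0.8334 0.0000; 0.0000 -0.0463]  S=[0.4470 -0.0218; -0.0218 0.3306]  K=[0.7722 0.0371; 0.1824 -0.0253]  nu=[-0.0727, -1.2689]  x^+=[0.4823, 0.0652]  P^+=[0.1475 0.0356; 0.0356 0.2508]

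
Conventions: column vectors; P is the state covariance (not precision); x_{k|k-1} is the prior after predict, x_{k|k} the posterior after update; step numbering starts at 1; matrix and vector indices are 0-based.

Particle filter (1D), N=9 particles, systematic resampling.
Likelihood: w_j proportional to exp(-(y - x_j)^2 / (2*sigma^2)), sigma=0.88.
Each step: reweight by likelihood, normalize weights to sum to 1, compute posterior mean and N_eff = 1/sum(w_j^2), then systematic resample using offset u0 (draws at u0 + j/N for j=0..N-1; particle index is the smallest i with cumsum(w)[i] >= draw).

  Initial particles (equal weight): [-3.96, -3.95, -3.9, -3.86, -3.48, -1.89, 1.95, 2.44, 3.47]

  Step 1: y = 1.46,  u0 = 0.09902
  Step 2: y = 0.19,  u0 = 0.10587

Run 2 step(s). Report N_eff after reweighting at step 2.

N_eff = 6.5360

step 1: w=[0.0000, 0.0000, 0.0000, 0.0000, 0.0000, 0.0005, 0.5831, 0.3663, 0.0501]  mean=2.2038  Neff=2.0978  idx=[6, 6, 6, 6, 6, 7, 7, 7, 8]
step 2: w=[0.1709, 0.1709, 0.1709, 0.1709, 0.1709, 0.0481, 0.0481, 0.0481, 0.0012]  mean=2.0225  Neff=6.5360  idx=[0, 1, 1, 2, 3, 3, 4, 5, 7]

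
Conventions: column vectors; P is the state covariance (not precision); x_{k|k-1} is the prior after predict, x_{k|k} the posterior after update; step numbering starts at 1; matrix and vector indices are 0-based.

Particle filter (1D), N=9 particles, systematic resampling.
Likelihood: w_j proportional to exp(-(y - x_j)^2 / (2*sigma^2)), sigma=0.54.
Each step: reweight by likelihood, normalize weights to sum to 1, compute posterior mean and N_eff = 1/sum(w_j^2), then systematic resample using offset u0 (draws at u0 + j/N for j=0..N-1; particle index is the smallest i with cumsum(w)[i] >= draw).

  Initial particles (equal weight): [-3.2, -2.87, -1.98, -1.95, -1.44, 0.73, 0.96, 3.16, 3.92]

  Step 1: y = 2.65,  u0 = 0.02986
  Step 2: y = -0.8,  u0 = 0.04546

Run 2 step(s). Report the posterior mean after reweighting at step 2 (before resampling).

post_mean = 3.1600

step 1: w=[0.0000, 0.0000, 0.0000, 0.0000, 0.0000, 0.0025, 0.0105, 0.8986, 0.0883]  mean=3.1980  Neff=1.2263  idx=[7, 7, 7, 7, 7, 7, 7, 7, 8]
step 2: w=[0.1250, 0.1250, 0.1250, 0.1250, 0.1250, 0.1250, 0.1250, 0.1250, 0.0000]  mean=3.1600  Neff=8.0000  idx=[0, 1, 2, 3, 3, 4, 5, 6, 7]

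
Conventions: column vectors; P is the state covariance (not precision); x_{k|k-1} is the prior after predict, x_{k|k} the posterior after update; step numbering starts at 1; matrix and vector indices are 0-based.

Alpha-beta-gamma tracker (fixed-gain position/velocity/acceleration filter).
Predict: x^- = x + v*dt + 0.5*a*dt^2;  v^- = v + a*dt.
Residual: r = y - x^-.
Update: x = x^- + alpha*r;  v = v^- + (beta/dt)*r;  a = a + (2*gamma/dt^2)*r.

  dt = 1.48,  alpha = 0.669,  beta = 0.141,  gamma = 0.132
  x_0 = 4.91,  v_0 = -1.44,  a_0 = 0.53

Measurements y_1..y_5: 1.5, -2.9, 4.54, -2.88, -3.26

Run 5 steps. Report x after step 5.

step 1: x_pred=3.3593  r=-1.8593  x^+=2.1154  v^+=-0.8327  a^+=0.3059
step 2: x_pred=1.2180  r=-4.1180  x^+=-1.5369  v^+=-0.7723  a^+=-0.1904
step 3: x_pred=-2.8885  r=7.4285  x^+=2.0812  v^+=-0.3464  a^+=0.7049
step 4: x_pred=2.3405  r=-5.2205  x^+=-1.1520  v^+=0.1995  a^+=0.0757
step 5: x_pred=-0.7738  r=-2.4862  x^+=-2.4371  v^+=0.0747  a^+=-0.2239

x_post = -2.4371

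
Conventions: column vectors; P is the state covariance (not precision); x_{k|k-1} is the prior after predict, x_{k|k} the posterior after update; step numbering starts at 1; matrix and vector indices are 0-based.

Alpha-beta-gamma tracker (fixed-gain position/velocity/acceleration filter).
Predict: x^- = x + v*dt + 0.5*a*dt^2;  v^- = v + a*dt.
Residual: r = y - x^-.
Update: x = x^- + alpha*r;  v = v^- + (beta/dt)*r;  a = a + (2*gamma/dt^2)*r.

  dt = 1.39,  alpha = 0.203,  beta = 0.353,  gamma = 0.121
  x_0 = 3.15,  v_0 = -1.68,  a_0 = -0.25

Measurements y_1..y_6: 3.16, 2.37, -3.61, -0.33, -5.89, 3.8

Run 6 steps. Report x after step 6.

x_post = -2.4860

step 1: x_pred=0.5733  r=2.5867  x^+=1.0984  v^+=-1.3706  a^+=0.0740
step 2: x_pred=-0.7352  r=3.1052  x^+=-0.1049  v^+=-0.4791  a^+=0.4629
step 3: x_pred=-0.3237  r=-3.2863  x^+=-0.9908  v^+=-0.6703  a^+=0.0513
step 4: x_pred=-1.8729  r=1.5429  x^+=-1.5597  v^+=-0.2071  a^+=0.2446
step 5: x_pred=-1.6113  r=-4.2787  x^+=-2.4799  v^+=-0.9538  a^+=-0.2914
step 6: x_pred=-4.0871  r=7.8871  x^+=-2.4860  v^+=0.6442  a^+=0.6965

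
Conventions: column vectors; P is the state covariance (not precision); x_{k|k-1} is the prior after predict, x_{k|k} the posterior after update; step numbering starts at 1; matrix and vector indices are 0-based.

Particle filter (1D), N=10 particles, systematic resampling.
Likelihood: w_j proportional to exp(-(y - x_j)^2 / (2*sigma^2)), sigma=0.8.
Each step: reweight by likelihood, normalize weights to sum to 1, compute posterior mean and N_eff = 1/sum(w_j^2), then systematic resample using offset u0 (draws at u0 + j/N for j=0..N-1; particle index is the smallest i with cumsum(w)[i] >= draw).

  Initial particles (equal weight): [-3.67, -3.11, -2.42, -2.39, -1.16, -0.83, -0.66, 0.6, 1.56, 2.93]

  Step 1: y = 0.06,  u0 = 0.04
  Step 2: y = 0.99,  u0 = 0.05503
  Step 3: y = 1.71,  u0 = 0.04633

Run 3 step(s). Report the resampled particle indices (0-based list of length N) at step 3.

step 1: w=[0.0000, 0.0002, 0.0033, 0.0037, 0.1247, 0.2149, 0.2661, 0.3177, 0.0688, 0.0006]  mean=-0.2160  Neff=4.1971  idx=[4, 5, 5, 5, 6, 6, 7, 7, 7, 8]
step 2: w=[0.0069, 0.0191, 0.0191, 0.0191, 0.0303, 0.0303, 0.2259, 0.2259, 0.2259, 0.1974]  mean=0.6189  Neff=5.1271  idx=[3, 6, 6, 7, 7, 7, 8, 8, 9, 9]
step 3: w=[0.0014, 0.0822, 0.0822, 0.0822, 0.0822, 0.0822, 0.0822, 0.0822, 0.2115, 0.2115]  mean=1.0042  Neff=7.3091  idx=[1, 2, 3, 5, 6, 7, 8, 8, 9, 9]

resampled_idx = [1, 2, 3, 5, 6, 7, 8, 8, 9, 9]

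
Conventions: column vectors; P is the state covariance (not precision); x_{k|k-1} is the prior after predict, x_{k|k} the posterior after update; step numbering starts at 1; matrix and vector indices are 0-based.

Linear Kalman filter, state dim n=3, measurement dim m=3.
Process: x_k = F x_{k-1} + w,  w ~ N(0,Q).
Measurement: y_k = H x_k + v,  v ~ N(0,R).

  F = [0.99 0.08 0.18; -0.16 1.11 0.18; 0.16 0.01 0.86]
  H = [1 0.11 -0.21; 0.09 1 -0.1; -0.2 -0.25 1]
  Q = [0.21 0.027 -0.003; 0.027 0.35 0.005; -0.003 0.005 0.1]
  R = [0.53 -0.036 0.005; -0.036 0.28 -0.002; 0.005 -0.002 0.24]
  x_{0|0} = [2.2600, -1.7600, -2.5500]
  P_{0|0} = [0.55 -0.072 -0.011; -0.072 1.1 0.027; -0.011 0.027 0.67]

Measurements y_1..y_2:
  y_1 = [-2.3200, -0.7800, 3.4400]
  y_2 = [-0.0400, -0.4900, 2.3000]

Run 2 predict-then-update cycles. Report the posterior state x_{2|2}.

step 1: x^-=[1.6376, -2.7742, -1.8490]  P^-=[0.7633 -0.0148 0.1793; -0.0148 1.7781 0.1212; 0.1793 0.1212 0.6069]  S=[1.2574 0.1780 -0.1135; 0.1780 2.0402 -0.3737; -0.1135 -0.3737 0.8548]  K=[0.5874 -0.0139 0.1074; 0.0014 0.8655 0.0038; 0.0937 0.1604 0.7152]  nu=[-4.0407, 1.6619, 4.9230]  x^+=[-0.2307, -1.3227, 1.5600]  P^+=[0.3352 -0.0470 0.0840; -0.0470 0.2518 0.0527; 0.0840 0.0527 0.2018]
step 2: x^-=[-0.0534, -1.1505, 1.2914]  P^-=[0.5707 -0.0244 0.1581; -0.0244 0.7083 0.0635; 0.1581 0.0635 0.2817]  S=[1.0470 0.0417 -0.0060; 0.0417 0.9758 -0.1296; -0.0060 -0.1296 0.4914]  K=[0.5113 0.0041 0.1093; 0.0098 0.7123 -0.0332; 0.0996 0.1140 0.5080]  nu=[0.4111, 0.7945, 0.7103]  x^+=[0.2377, -0.6042, 1.7837]  P^+=[0.2917 -0.0359 0.0782; -0.0359 0.2059 0.0349; 0.0782 0.0349 0.1465]

x_post = [0.2377, -0.6042, 1.7837]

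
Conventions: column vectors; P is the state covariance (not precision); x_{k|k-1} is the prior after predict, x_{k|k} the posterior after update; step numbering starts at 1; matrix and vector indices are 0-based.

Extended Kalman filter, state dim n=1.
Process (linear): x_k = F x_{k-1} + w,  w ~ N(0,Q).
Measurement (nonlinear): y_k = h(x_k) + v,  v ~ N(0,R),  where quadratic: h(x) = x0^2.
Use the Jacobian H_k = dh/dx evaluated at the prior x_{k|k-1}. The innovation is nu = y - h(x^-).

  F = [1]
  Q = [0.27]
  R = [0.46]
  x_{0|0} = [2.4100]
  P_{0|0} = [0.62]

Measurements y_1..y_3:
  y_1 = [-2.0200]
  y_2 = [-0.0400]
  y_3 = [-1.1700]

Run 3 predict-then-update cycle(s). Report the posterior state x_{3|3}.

x_post = [-0.1180]

step 1: x^-=[2.4100]  P^-=[0.8900]  H_jac=[4.8200]  S=[21.1368]  K=[0.2030]  nu=[-7.8281]  x^+=[0.8213]  P^+=[0.0194]
step 2: x^-=[0.8213]  P^-=[0.2894]  H_jac=[1.6425]  S=[1.2407]  K=[0.3831]  nu=[-0.7145]  x^+=[0.5476]  P^+=[0.1073]
step 3: x^-=[0.5476]  P^-=[0.3773]  H_jac=[1.0951]  S=[0.9125]  K=[0.4528]  nu=[-1.4698]  x^+=[-0.1180]  P^+=[0.1902]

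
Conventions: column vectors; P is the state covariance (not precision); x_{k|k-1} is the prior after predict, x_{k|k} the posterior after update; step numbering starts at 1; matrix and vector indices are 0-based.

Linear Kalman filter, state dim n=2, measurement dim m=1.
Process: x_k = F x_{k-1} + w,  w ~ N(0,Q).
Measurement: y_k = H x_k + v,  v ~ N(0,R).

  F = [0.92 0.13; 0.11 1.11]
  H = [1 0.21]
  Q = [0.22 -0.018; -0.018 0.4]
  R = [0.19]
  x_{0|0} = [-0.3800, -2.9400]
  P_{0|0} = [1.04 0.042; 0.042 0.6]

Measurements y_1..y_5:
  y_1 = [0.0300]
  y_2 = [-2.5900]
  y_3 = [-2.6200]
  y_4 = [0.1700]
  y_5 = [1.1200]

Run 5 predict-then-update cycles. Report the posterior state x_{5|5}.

step 1: x^-=[-0.7318, -3.3052]  P^-=[1.1204 0.2173; 0.2173 1.1621]  S=[1.4530]  K=[0.8026; 0.3175]  nu=[1.4559]  x^+=[0.4366, -2.8429]  P^+=[0.1846 -0.1529; -0.1529 1.0156]
step 2: x^-=[0.0321, -3.1076]  P^-=[0.3568 -0.0111; -0.0111 1.6162]  S=[0.6134]  K=[0.5779; 0.5351]  nu=[-1.9695]  x^+=[-1.1060, -4.1616]  P^+=[0.1520 -0.2008; -0.2008 1.4405]
step 3: x^-=[-1.5586, -4.7410]  P^-=[0.3249 -0.0027; -0.0027 2.1277]  S=[0.6076]  K=[0.5338; 0.7309]  nu=[-0.0658]  x^+=[-1.5937, -4.7891]  P^+=[0.1518 -0.2398; -0.2398 1.8031]
step 4: x^-=[-2.0888, -5.4912]  P^-=[0.3216 0.0092; 0.0092 2.5649]  S=[0.6286]  K=[0.5147; 0.8716]  nu=[3.4119]  x^+=[-0.3327, -2.5173]  P^+=[0.1551 -0.2727; -0.2727 2.0874]
step 5: x^-=[-0.6333, -2.8308]  P^-=[0.3213 0.0165; 0.0165 2.9071]  S=[0.6464]  K=[0.5024; 0.9699]  nu=[2.3478]  x^+=[0.5462, -0.5536]  P^+=[0.1581 -0.2985; -0.2985 2.2990]

x_post = [0.5462, -0.5536]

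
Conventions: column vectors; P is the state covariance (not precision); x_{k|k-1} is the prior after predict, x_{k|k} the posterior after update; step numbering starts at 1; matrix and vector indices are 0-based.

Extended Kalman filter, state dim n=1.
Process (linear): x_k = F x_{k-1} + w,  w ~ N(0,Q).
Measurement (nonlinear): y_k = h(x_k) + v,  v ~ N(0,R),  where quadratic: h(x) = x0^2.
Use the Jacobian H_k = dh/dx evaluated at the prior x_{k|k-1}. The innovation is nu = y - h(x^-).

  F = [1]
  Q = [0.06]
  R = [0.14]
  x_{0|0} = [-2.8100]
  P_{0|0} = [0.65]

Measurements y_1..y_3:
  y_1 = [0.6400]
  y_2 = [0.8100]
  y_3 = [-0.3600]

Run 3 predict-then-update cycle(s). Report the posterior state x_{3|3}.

x_post = [-0.6016]

step 1: x^-=[-2.8100]  P^-=[0.7100]  H_jac=[-5.6200]  S=[22.5649]  K=[-0.1768]  nu=[-7.2561]  x^+=[-1.5269]  P^+=[0.0044]
step 2: x^-=[-1.5269]  P^-=[0.0644]  H_jac=[-3.0538]  S=[0.7406]  K=[-0.2656]  nu=[-1.5214]  x^+=[-1.1229]  P^+=[0.0122]
step 3: x^-=[-1.1229]  P^-=[0.0722]  H_jac=[-2.2457]  S=[0.5040]  K=[-0.3216]  nu=[-1.6208]  x^+=[-0.6016]  P^+=[0.0200]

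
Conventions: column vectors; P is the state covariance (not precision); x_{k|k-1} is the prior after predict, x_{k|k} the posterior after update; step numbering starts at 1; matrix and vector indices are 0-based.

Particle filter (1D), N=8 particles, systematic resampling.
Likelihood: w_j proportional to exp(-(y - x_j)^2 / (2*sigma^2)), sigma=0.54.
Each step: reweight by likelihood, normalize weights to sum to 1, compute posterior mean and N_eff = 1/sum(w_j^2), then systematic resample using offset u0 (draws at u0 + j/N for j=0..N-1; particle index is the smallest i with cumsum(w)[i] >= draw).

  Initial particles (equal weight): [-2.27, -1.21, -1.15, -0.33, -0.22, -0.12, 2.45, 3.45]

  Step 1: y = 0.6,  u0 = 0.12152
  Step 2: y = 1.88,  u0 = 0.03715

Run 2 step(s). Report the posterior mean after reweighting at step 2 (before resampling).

post_mean = -0.1541

step 1: w=[0.0000, 0.0038, 0.0054, 0.2351, 0.3270, 0.4258, 0.0029, 0.0000]  mean=-0.2042  Neff=2.9108  idx=[3, 4, 4, 4, 5, 5, 5, 5]
step 2: w=[0.0385, 0.0868, 0.0868, 0.0868, 0.1753, 0.1753, 0.1753, 0.1753]  mean=-0.1541  Neff=6.8036  idx=[0, 2, 3, 4, 5, 6, 6, 7]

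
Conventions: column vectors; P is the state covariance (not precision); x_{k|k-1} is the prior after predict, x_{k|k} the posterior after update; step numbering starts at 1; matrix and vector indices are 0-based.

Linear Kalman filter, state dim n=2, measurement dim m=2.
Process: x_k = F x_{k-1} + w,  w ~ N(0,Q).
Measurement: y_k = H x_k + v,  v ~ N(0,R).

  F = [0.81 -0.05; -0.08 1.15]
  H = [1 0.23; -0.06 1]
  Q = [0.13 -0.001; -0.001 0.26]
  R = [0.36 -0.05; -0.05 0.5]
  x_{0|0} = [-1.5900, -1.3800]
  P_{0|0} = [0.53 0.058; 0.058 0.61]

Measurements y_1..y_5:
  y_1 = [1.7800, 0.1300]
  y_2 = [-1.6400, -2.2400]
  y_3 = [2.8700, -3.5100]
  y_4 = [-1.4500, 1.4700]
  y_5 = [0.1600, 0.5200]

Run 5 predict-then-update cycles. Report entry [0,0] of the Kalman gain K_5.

step 1: x^-=[-1.2189, -1.4598]  P^-=[0.4746 -0.0162; -0.0162 1.0594]  S=[0.8832 0.1493; 0.1493 1.5631]  K=[0.5468 -0.0808; 0.1453 0.6645]  nu=[3.3347, 1.5167]  x^+=[0.4819, 0.0326]  P^+=[0.2135 -0.0549; -0.0549 0.3217]
step 2: x^-=[0.3887, -0.0011]  P^-=[0.2753 -0.0847; -0.0847 0.6969]  S=[0.6332 0.0102; 0.0102 1.2081]  K=[0.4054 -0.0872; 0.1100 0.5802]  nu=[-2.0285, -2.2156]  x^+=[-0.2405, -1.5096]  P^+=[0.1628 -0.0541; -0.0541 0.2813]
step 3: x^-=[-0.1193, -1.7168]  P^-=[0.2419 -0.0784; -0.0784 0.6431]  S=[0.5999 0.0061; 0.0061 1.1533]  K=[0.3740 -0.0825; 0.1102 0.5611]  nu=[3.3842, -1.8004]  x^+=[1.2950, -2.3539]  P^+=[0.1505 -0.0509; -0.0509 0.2720]
step 4: x^-=[1.1667, -2.8106]  P^-=[0.2335 -0.0740; -0.0740 0.6300]  S=[0.5928 0.0079; 0.0079 1.1397]  K=[0.3663 -0.0798; 0.1122 0.5559]  nu=[-1.9702, 4.3506]  x^+=[0.0979, -0.6131]  P^+=[0.1472 -0.0494; -0.0494 0.2694]
step 5: x^-=[0.1099, -0.7129]  P^-=[0.2313 -0.0722; -0.0722 0.6263]  S=[0.5912 0.0089; 0.0089 1.1358]  K=[0.3643 -0.0787; 0.1131 0.5543]  nu=[0.2140, 1.2395]  x^+=[0.0904, -0.0016]  P^+=[0.1463 -0.0488; -0.0488 0.2686]

K[0,0] = 0.3643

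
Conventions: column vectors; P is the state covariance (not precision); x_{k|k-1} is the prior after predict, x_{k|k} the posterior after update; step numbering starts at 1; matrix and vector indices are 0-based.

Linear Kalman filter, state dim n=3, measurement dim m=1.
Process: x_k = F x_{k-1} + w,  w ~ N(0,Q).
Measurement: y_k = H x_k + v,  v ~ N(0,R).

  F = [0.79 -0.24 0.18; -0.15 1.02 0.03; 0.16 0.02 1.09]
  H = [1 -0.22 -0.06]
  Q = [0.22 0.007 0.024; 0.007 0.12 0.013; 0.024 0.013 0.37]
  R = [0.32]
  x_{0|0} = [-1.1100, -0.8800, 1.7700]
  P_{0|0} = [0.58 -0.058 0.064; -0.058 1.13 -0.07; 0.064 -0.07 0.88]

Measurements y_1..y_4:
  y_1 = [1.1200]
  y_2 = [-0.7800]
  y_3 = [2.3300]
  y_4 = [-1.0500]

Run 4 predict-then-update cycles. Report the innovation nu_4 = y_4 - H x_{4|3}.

innov = [-3.1185]

step 1: x^-=[-0.3471, -0.6780, 1.7341]  P^-=[0.7218 -0.3950 0.3409; -0.3950 1.3224 -0.0464; 0.3409 -0.0464 1.4497]  S=[1.2427]  K=[0.6343; -0.5497; 0.2125]  nu=[1.4220]  x^+=[0.5549, -1.4597, 2.0363]  P^+=[0.2218 0.0383 0.1733; 0.0383 0.9469 0.0988; 0.1733 0.0988 1.3936]
step 2: x^-=[1.1552, -1.5110, 2.2791]  P^-=[0.4844 -0.1944 0.4488; -0.1944 1.1041 0.1611; 0.4488 0.1611 2.0968]  S=[0.9013]  K=[0.5550; -0.4960; 0.3191]  nu=[-2.1309]  x^+=[-0.0274, -0.4542, 1.5992]  P^+=[0.2068 0.0536 0.2892; 0.0536 0.8824 0.3037; 0.2892 0.3037 2.0050]
step 3: x^-=[0.3752, -0.4112, 1.7297]  P^-=[0.5005 -0.1249 0.6171; -0.1249 1.0441 0.3921; 0.6171 0.3921 2.8723]  S=[0.8726]  K=[0.5626; -0.4333; 0.4108]  nu=[1.9681]  x^+=[1.4825, -1.2640, 2.5382]  P^+=[0.2243 0.0878 0.4154; 0.0878 0.8802 0.5475; 0.4154 0.5475 2.7250]
step 4: x^-=[1.9314, -1.4355, 2.9786]  P^-=[0.5365 -0.0512 0.8092; -0.0512 1.0462 0.6718; 0.8092 0.6718 3.7830]  S=[0.8639]  K=[0.5778; -0.3723; 0.5029]  nu=[-3.1185]  x^+=[0.1294, -0.2744, 1.4104]  P^+=[0.2480 0.1347 0.5582; 0.1347 0.9264 0.8336; 0.5582 0.8336 3.5646]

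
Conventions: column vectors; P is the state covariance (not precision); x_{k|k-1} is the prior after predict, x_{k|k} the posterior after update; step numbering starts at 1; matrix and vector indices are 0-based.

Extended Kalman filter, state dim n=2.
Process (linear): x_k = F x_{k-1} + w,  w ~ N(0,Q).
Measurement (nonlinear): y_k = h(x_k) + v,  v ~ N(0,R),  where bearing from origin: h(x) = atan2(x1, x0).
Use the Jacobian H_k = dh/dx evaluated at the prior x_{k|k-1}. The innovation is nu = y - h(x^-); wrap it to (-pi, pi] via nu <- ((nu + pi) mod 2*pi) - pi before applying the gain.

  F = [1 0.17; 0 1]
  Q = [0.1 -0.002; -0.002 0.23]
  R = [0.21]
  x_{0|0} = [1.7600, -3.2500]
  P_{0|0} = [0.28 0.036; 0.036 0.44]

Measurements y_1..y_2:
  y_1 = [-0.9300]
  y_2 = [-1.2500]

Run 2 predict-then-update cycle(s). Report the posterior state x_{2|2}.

step 1: x^-=[1.2075, -3.2500]  P^-=[0.4050 0.1088; 0.1088 0.6700]  H_jac=[0.2704 0.1005]  S=[0.2523]  K=[0.4773; 0.3834]  nu=[0.2851]  x^+=[1.3436, -3.1407]  P^+=[0.3475 0.0626; 0.0626 0.6329]
step 2: x^-=[0.8096, -3.1407]  P^-=[0.4871 0.1682; 0.1682 0.8629]  H_jac=[0.2986 0.0770]  S=[0.2663]  K=[0.5948; 0.4381]  nu=[0.0685]  x^+=[0.8504, -3.1107]  P^+=[0.3929 0.0989; 0.0989 0.8118]

x_post = [0.8504, -3.1107]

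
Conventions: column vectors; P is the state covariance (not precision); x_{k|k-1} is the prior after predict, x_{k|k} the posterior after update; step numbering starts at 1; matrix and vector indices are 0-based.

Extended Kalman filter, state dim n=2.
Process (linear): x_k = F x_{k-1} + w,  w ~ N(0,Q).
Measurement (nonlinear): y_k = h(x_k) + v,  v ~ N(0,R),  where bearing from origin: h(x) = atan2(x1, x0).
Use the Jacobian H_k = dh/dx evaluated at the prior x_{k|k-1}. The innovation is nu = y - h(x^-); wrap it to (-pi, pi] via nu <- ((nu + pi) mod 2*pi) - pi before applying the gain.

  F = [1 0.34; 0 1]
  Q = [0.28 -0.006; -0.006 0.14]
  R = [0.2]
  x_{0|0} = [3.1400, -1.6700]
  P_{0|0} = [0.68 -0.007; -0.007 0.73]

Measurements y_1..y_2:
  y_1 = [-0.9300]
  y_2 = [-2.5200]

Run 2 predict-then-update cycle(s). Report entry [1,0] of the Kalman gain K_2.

step 1: x^-=[2.5722, -1.6700]  P^-=[1.0396 0.2352; 0.2352 0.8700]  H_jac=[0.1776 0.2735]  S=[0.3207]  K=[0.7762; 0.8722]  nu=[-0.3542]  x^+=[2.2973, -1.9789]  P^+=[0.8464 0.0181; 0.0181 0.6261]
step 2: x^-=[1.6245, -1.9789]  P^-=[1.2111 0.2250; 0.2250 0.7661]  H_jac=[0.3019 0.2478]  S=[0.3911]  K=[1.0774; 0.6591]  nu=[-1.6366]  x^+=[-0.1388, -3.0575]  P^+=[0.7571 -0.0528; -0.0528 0.5962]

K[1,0] = 0.6591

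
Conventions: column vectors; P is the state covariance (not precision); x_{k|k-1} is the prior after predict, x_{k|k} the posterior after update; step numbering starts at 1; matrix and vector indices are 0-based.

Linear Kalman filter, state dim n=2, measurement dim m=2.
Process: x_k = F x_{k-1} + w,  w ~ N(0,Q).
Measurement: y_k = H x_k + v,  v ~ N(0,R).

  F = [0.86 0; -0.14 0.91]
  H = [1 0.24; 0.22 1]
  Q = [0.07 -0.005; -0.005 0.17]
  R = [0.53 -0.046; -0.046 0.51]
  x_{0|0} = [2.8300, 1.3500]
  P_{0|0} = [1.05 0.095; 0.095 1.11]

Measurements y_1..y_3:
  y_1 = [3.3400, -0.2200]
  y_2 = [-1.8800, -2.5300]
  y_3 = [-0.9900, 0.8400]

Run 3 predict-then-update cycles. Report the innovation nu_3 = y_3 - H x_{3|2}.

innov = [-1.5865, 2.3602]

step 1: x^-=[2.4338, 0.8323]  P^-=[0.8466 -0.0571; -0.0571 1.0856]  S=[1.4117 0.3407; 0.3407 1.6114]  K=[0.6013 -0.0470; -0.0175 0.6696]  nu=[0.7064, -1.5877]  x^+=[2.9332, -0.2431]  P^+=[0.3518 -0.1290; -0.1290 0.3707]
step 2: x^-=[2.5225, -0.6319]  P^-=[0.3302 -0.1483; -0.1483 0.5167]  S=[0.8188 -0.0055; -0.0055 0.9774]  K=[0.3593 -0.0754; -0.0264 0.4951]  nu=[-4.2509, -2.4531]  x^+=[1.1801, -1.7343]  P^+=[0.2186 -0.1031; -0.1031 0.2764]
step 3: x^-=[1.0149, -1.7435]  P^-=[0.2317 -0.1120; -0.1120 0.4294]  S=[0.7327 -0.0099; -0.0099 0.9014]  K=[0.2787 -0.0646; -0.0061 0.4490]  nu=[-1.5865, 2.3602]  x^+=[0.4202, -0.6739]  P^+=[0.1707 -0.0833; -0.0833 0.2476]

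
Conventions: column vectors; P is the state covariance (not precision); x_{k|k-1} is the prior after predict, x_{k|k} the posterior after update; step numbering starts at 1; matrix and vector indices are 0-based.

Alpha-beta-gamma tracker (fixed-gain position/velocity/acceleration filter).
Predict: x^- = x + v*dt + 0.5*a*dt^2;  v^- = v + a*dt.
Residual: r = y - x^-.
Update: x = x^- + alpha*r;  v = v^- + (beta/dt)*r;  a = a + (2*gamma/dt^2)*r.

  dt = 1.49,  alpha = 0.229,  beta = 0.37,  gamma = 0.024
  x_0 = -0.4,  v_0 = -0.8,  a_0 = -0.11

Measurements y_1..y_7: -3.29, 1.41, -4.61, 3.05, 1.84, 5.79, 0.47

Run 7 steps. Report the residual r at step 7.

resid = -7.8814

step 1: x_pred=-1.7141  r=-1.5759  x^+=-2.0750  v^+=-1.3552  a^+=-0.1441
step 2: x_pred=-4.2542  r=5.6642  x^+=-2.9571  v^+=-0.1633  a^+=-0.0216
step 3: x_pred=-3.2245  r=-1.3855  x^+=-3.5418  v^+=-0.5396  a^+=-0.0516
step 4: x_pred=-4.4030  r=7.4530  x^+=-2.6963  v^+=1.2343  a^+=0.1096
step 5: x_pred=-0.7355  r=2.5755  x^+=-0.1457  v^+=2.0371  a^+=0.1653
step 6: x_pred=3.0731  r=2.7169  x^+=3.6952  v^+=2.9580  a^+=0.2240
step 7: x_pred=8.3514  r=-7.8814  x^+=6.5465  v^+=1.3347  a^+=0.0536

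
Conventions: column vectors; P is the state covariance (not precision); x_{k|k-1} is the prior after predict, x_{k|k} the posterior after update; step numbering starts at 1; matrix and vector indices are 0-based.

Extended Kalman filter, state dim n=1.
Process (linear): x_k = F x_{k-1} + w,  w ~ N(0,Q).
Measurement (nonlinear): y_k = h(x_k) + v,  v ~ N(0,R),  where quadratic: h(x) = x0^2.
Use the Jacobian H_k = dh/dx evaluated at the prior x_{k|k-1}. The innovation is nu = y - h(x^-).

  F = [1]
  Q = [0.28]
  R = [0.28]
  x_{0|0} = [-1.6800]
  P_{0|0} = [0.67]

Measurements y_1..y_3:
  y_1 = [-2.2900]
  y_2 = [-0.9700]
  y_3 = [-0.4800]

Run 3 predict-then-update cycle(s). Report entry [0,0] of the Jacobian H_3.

H_jac[0,0] = 0.3451

step 1: x^-=[-1.6800]  P^-=[0.9500]  H_jac=[-3.3600]  S=[11.0051]  K=[-0.2900]  nu=[-5.1124]  x^+=[-0.1972]  P^+=[0.0242]
step 2: x^-=[-0.1972]  P^-=[0.3042]  H_jac=[-0.3943]  S=[0.3273]  K=[-0.3665]  nu=[-1.0089]  x^+=[0.1726]  P^+=[0.2602]
step 3: x^-=[0.1726]  P^-=[0.5402]  H_jac=[0.3451]  S=[0.3443]  K=[0.5414]  nu=[-0.5098]  x^+=[-0.1034]  P^+=[0.4393]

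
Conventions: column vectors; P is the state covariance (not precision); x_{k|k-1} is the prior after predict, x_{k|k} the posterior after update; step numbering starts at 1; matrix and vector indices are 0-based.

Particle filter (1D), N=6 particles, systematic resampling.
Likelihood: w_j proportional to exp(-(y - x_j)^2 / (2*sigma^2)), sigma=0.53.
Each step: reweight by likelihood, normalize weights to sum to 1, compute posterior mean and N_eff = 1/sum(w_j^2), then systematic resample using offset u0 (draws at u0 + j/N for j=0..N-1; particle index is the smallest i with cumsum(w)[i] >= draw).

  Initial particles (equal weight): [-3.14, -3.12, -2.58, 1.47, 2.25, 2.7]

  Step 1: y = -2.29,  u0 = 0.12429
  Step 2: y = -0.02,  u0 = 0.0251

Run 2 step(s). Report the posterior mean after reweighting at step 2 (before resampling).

post_mean = -2.5811

step 1: w=[0.1932, 0.2051, 0.6018, 0.0000, 0.0000, 0.0000]  mean=-2.7989  Neff=2.2650  idx=[0, 1, 2, 2, 2, 2]
step 2: w=[0.0009, 0.0011, 0.2495, 0.2495, 0.2495, 0.2495]  mean=-2.5811  Neff=4.0156  idx=[2, 2, 3, 4, 4, 5]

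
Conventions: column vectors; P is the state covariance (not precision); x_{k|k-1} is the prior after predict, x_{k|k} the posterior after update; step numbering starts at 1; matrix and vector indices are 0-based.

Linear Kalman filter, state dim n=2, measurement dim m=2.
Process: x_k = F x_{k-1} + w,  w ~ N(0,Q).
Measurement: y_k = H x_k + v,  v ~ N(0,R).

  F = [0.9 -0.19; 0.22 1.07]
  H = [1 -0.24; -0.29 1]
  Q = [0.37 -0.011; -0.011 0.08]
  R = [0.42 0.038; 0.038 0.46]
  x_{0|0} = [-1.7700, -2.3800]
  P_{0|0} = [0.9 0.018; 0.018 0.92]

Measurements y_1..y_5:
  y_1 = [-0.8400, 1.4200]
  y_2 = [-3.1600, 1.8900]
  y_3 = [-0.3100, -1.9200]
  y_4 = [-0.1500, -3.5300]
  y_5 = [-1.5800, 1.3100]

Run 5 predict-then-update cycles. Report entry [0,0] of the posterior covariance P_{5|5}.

P_post[0,0] = 0.2556

step 1: x^-=[-1.1408, -2.9360]  P^-=[1.1261 -0.0033; -0.0033 1.1853]  S=[1.6159 -0.5765; -0.5765 1.7419]  K=[0.7141 0.0470; 0.0736 0.7054]  nu=[-0.4038, 4.0252]  x^+=[-1.2400, -0.1265]  P^+=[0.3369 0.1465; 0.1465 0.3697]
step 2: x^-=[-1.0919, -0.4081]  P^-=[0.6061 0.1154; 0.1154 0.5886]  S=[1.0046 -0.1556; -0.1556 1.0326]  K=[0.5802 0.0290; 0.0589 0.5464]  nu=[-2.1660, 1.9814]  x^+=[-2.2913, 0.5470]  P^+=[0.2722 0.1143; 0.1143 0.2868]
step 3: x^-=[-2.1661, 0.0812]  P^-=[0.5618 0.0899; 0.0899 0.4753]  S=[0.9660 -0.1428; -0.1428 0.9304]  K=[0.5603 0.0076; 0.0475 0.4901]  nu=[1.8756, -2.6294]  x^+=[-1.1350, -1.1185]  P^+=[0.2596 0.1001; 0.1001 0.2563]
step 4: x^-=[-0.8090, -1.4465]  P^-=[0.5553 0.0805; 0.0805 0.4331]  S=[0.9617 -0.1409; -0.1409 0.8931]  K=[0.5571 -0.0023; 0.0438 0.4657]  nu=[0.3119, -2.3181]  x^+=[-0.6299, -2.5124]  P^+=[0.2566 0.0945; 0.0945 0.2433]
step 5: x^-=[-0.0896, -2.8268]  P^-=[0.5543 0.0774; 0.0774 0.4155]  S=[0.9611 -0.1397; -0.1397 0.8772]  K=[0.5565 -0.0064; 0.0429 0.4549]  nu=[-2.1689, 4.1109]  x^+=[-1.3229, -1.0499]  P^+=[0.2556 0.0923; 0.0923 0.2376]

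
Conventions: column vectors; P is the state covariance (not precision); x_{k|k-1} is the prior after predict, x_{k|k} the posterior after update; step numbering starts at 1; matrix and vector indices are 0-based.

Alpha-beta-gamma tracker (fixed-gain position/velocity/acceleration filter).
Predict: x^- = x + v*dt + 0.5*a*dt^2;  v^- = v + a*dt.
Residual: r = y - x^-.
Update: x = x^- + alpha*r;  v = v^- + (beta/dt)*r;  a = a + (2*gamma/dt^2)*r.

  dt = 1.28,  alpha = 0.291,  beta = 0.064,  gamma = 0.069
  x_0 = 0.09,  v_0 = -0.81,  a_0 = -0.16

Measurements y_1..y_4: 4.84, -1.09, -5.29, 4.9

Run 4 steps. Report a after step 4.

a_post = 0.4612

step 1: x_pred=-1.0779  r=5.9179  x^+=0.6442  v^+=-0.7189  a^+=0.3385
step 2: x_pred=0.0013  r=-1.0913  x^+=-0.3163  v^+=-0.3403  a^+=0.2465
step 3: x_pred=-0.5498  r=-4.7402  x^+=-1.9292  v^+=-0.2617  a^+=-0.1527
step 4: x_pred=-2.3893  r=7.2893  x^+=-0.2681  v^+=-0.0927  a^+=0.4612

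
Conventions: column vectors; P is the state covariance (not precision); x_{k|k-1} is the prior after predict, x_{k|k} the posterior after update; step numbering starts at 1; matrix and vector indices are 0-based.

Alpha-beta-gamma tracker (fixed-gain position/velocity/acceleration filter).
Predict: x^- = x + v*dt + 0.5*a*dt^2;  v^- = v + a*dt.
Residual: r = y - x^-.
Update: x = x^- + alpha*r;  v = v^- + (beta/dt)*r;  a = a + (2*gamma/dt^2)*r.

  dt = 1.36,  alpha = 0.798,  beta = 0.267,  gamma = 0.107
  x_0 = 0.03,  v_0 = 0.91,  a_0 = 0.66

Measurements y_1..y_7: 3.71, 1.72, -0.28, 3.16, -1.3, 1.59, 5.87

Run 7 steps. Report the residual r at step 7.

step 1: x_pred=1.8780  r=1.8320  x^+=3.3399  v^+=2.1673  a^+=0.8720
step 2: x_pred=7.0938  r=-5.3738  x^+=2.8055  v^+=2.2981  a^+=0.2502
step 3: x_pred=6.1624  r=-6.4424  x^+=1.0214  v^+=1.3736  a^+=-0.4952
step 4: x_pred=2.4316  r=0.7284  x^+=3.0129  v^+=0.8432  a^+=-0.4109
step 5: x_pred=3.7796  r=-5.0796  x^+=-0.2739  v^+=-0.7129  a^+=-0.9986
step 6: x_pred=-2.1669  r=3.7569  x^+=0.8311  v^+=-1.3334  a^+=-0.5639
step 7: x_pred=-1.5038  r=7.3738  x^+=4.3805  v^+=-0.6527  a^+=0.2892

resid = 7.3738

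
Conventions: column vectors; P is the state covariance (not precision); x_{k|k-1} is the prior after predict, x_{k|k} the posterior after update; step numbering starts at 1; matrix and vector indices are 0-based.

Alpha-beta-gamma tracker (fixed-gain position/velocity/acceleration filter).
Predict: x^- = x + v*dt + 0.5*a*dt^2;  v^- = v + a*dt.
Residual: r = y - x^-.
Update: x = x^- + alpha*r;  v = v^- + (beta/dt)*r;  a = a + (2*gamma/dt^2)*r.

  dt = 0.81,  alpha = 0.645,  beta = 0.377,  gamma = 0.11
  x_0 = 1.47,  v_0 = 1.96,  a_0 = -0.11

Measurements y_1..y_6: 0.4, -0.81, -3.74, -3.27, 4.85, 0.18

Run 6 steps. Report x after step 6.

step 1: x_pred=3.0215  r=-2.6215  x^+=1.3306  v^+=0.6508  a^+=-0.9890
step 2: x_pred=1.5333  r=-2.3433  x^+=0.0219  v^+=-1.2410  a^+=-1.7748
step 3: x_pred=-1.5656  r=-2.1744  x^+=-2.9681  v^+=-3.6906  a^+=-2.5039
step 4: x_pred=-6.7789  r=3.5089  x^+=-4.5157  v^+=-4.0856  a^+=-1.3273
step 5: x_pred=-8.2604  r=13.1104  x^+=0.1958  v^+=0.9413  a^+=3.0688
step 6: x_pred=1.9649  r=-1.7849  x^+=0.8137  v^+=2.5962  a^+=2.4703

x_post = 0.8137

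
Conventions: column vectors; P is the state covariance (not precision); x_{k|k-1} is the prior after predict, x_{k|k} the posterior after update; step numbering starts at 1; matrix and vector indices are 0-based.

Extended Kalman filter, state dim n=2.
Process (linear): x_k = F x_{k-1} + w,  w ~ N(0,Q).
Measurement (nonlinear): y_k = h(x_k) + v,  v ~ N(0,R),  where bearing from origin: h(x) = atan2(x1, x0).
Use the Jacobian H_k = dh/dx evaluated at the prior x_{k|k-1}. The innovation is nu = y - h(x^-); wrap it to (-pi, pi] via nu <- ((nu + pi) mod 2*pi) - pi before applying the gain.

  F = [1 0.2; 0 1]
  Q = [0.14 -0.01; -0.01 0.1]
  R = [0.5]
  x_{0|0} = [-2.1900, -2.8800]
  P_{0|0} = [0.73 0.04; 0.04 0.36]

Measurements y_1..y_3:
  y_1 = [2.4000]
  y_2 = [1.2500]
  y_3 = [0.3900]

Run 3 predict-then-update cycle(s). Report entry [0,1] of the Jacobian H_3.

H_jac[0,1] = -0.1704

step 1: x^-=[-2.7660, -2.8800]  P^-=[0.9004 0.1020; 0.1020 0.4600]  H_jac=[0.1806 -0.1735]  S=[0.5368]  K=[0.2700; -0.1143]  nu=[-1.5472]  x^+=[-3.1837, -2.7031]  P^+=[0.8613 0.1186; 0.1186 0.4530]
step 2: x^-=[-3.7243, -2.7031]  P^-=[1.0668 0.1992; 0.1992 0.5530]  H_jac=[0.1276 -0.1759]  S=[0.5255]  K=[0.1925; -0.1367]  nu=[-2.5194]  x^+=[-4.2092, -2.3588]  P^+=[1.0474 0.2130; 0.2130 0.5432]
step 3: x^-=[-4.6810, -2.3588]  P^-=[1.2943 0.3116; 0.3116 0.6432]  H_jac=[0.0859 -0.1704]  S=[0.5191]  K=[0.1118; -0.1596]  nu=[3.0648]  x^+=[-4.3384, -2.8478]  P^+=[1.2878 0.3209; 0.3209 0.6300]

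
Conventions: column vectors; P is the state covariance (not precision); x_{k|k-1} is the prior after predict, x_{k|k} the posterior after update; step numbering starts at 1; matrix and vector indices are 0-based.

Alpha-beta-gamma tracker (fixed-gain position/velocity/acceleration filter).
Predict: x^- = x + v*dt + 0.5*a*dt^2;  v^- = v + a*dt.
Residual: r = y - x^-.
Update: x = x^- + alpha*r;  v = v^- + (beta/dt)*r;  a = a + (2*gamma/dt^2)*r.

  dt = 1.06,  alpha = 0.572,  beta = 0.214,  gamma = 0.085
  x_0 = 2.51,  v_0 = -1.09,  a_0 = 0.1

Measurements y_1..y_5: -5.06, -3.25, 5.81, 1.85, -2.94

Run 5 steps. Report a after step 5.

a_post = 0.7503

step 1: x_pred=1.4108  r=-6.4708  x^+=-2.2905  v^+=-2.2904  a^+=-0.8790
step 2: x_pred=-5.2121  r=1.9621  x^+=-4.0898  v^+=-2.8260  a^+=-0.5822
step 3: x_pred=-7.4124  r=13.2224  x^+=0.1508  v^+=-0.7737  a^+=1.4184
step 4: x_pred=0.1276  r=1.7224  x^+=1.1128  v^+=1.0776  a^+=1.6790
step 5: x_pred=3.1983  r=-6.1383  x^+=-0.3128  v^+=1.6181  a^+=0.7503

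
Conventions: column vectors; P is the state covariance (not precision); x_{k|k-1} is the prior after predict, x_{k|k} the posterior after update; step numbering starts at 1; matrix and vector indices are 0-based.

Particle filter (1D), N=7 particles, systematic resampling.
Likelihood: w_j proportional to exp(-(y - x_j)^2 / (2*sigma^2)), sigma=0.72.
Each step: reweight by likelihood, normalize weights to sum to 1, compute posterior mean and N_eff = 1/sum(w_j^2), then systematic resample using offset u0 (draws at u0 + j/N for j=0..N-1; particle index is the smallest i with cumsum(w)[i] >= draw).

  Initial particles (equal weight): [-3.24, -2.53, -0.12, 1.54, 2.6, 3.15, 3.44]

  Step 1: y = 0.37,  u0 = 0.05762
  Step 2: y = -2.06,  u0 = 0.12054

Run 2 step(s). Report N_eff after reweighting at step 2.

N_eff = 5.0006

step 1: w=[0.0000, 0.0003, 0.7417, 0.2497, 0.0077, 0.0005, 0.0001]  mean=0.3169  Neff=1.6327  idx=[2, 2, 2, 2, 2, 3, 3]
step 2: w=[0.2000, 0.2000, 0.2000, 0.2000, 0.2000, 0.0000, 0.0000]  mean=-0.1199  Neff=5.0006  idx=[0, 1, 2, 2, 3, 4, 4]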